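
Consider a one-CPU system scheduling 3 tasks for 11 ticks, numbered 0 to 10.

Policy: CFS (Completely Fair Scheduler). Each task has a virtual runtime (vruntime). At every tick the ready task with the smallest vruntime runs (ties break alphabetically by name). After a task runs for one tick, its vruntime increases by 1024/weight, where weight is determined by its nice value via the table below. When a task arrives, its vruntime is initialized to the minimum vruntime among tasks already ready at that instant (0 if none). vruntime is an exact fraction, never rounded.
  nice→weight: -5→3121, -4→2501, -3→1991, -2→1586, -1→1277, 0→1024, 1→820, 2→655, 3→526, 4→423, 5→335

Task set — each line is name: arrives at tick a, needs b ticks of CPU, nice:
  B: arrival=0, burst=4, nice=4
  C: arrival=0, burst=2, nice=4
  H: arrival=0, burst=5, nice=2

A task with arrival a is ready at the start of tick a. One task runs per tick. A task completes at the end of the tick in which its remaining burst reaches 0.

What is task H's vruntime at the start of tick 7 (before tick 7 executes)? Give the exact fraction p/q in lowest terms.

vruntime(H, start of tick 7) = 3072/655

t=0: vr[B=0 C=0 H=0] → run B
t=1: vr[B=1024/423 C=0 H=0] → run C
t=2: vr[B=1024/423 C=1024/423 H=0] → run H
t=3: vr[B=1024/423 C=1024/423 H=1024/655] → run H
t=4: vr[B=1024/423 C=1024/423 H=2048/655] → run B
t=5: vr[B=2048/423 C=1024/423 H=2048/655] → run C
t=6: vr[B=2048/423 H=2048/655] → run H
t=7: vr[B=2048/423 H=3072/655] → run H
t=8: vr[B=2048/423 H=4096/655] → run B
t=9: vr[B=1024/141 H=4096/655] → run H
t=10: vr[B=1024/141] → run B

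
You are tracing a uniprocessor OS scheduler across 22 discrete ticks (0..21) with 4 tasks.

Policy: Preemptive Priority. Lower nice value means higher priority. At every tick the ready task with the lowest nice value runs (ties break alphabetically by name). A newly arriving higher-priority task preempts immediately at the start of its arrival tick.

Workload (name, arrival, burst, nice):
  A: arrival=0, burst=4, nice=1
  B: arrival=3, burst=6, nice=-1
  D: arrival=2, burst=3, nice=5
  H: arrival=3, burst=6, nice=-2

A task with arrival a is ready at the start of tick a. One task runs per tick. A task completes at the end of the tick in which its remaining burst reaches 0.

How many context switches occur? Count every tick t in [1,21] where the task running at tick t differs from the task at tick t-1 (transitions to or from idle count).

context switches = 5

t=0: ready={A} → run A
t=1: ready={A} → run A
t=2: ready={A,D} → run A
t=3: ready={A,B,D,H} → run H
t=4: ready={A,B,D,H} → run H
t=5: ready={A,B,D,H} → run H
t=6: ready={A,B,D,H} → run H
t=7: ready={A,B,D,H} → run H
t=8: ready={A,B,D,H} → run H
t=9: ready={A,B,D} → run B
t=10: ready={A,B,D} → run B
t=11: ready={A,B,D} → run B
t=12: ready={A,B,D} → run B
t=13: ready={A,B,D} → run B
t=14: ready={A,B,D} → run B
t=15: ready={A,D} → run A
t=16: ready={D} → run D
t=17: ready={D} → run D
t=18: ready={D} → run D
t=19: (idle)
t=20: (idle)
t=21: (idle)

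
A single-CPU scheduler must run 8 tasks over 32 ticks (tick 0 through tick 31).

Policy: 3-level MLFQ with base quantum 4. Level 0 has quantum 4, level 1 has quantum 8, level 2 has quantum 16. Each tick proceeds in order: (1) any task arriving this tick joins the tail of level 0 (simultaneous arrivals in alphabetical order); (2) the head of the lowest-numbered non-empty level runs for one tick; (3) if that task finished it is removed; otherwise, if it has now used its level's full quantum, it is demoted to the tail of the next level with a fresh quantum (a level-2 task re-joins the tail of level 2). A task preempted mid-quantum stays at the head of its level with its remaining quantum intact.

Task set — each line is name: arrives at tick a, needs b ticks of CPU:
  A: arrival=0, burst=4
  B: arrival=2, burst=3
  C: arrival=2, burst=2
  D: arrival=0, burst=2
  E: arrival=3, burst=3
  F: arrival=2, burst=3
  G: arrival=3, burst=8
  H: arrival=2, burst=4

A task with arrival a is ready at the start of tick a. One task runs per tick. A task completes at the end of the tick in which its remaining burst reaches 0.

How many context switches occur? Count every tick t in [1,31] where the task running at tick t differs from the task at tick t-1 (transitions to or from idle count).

t=0: L0/L1/L2 = AD/-/- → run A
t=1: L0/L1/L2 = AD/-/- → run A
t=2: L0/L1/L2 = ADBCFH/-/- → run A
t=3: L0/L1/L2 = ADBCFHEG/-/- → run A
t=4: L0/L1/L2 = DBCFHEG/-/- → run D
t=5: L0/L1/L2 = DBCFHEG/-/- → run D
t=6: L0/L1/L2 = BCFHEG/-/- → run B
t=7: L0/L1/L2 = BCFHEG/-/- → run B
t=8: L0/L1/L2 = BCFHEG/-/- → run B
t=9: L0/L1/L2 = CFHEG/-/- → run C
t=10: L0/L1/L2 = CFHEG/-/- → run C
t=11: L0/L1/L2 = FHEG/-/- → run F
t=12: L0/L1/L2 = FHEG/-/- → run F
t=13: L0/L1/L2 = FHEG/-/- → run F
t=14: L0/L1/L2 = HEG/-/- → run H
t=15: L0/L1/L2 = HEG/-/- → run H
t=16: L0/L1/L2 = HEG/-/- → run H
t=17: L0/L1/L2 = HEG/-/- → run H
t=18: L0/L1/L2 = EG/-/- → run E
t=19: L0/L1/L2 = EG/-/- → run E
t=20: L0/L1/L2 = EG/-/- → run E
t=21: L0/L1/L2 = G/-/- → run G
t=22: L0/L1/L2 = G/-/- → run G
t=23: L0/L1/L2 = G/-/- → run G
t=24: L0/L1/L2 = G/-/- → run G
t=25: L0/L1/L2 = -/G/- → run G
t=26: L0/L1/L2 = -/G/- → run G
t=27: L0/L1/L2 = -/G/- → run G
t=28: L0/L1/L2 = -/G/- → run G
t=29: (idle)
t=30: (idle)
t=31: (idle)

context switches = 8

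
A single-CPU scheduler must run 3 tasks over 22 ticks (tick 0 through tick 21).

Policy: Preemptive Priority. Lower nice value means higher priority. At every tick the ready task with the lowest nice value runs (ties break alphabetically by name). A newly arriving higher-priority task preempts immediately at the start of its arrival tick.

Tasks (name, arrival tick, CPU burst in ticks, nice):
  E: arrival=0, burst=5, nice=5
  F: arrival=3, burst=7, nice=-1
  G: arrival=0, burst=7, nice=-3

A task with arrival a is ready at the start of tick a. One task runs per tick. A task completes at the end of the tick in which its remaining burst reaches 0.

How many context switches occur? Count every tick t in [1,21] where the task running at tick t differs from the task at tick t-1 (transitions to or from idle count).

context switches = 3

t=0: ready={E,G} → run G
t=1: ready={E,G} → run G
t=2: ready={E,G} → run G
t=3: ready={E,F,G} → run G
t=4: ready={E,F,G} → run G
t=5: ready={E,F,G} → run G
t=6: ready={E,F,G} → run G
t=7: ready={E,F} → run F
t=8: ready={E,F} → run F
t=9: ready={E,F} → run F
t=10: ready={E,F} → run F
t=11: ready={E,F} → run F
t=12: ready={E,F} → run F
t=13: ready={E,F} → run F
t=14: ready={E} → run E
t=15: ready={E} → run E
t=16: ready={E} → run E
t=17: ready={E} → run E
t=18: ready={E} → run E
t=19: (idle)
t=20: (idle)
t=21: (idle)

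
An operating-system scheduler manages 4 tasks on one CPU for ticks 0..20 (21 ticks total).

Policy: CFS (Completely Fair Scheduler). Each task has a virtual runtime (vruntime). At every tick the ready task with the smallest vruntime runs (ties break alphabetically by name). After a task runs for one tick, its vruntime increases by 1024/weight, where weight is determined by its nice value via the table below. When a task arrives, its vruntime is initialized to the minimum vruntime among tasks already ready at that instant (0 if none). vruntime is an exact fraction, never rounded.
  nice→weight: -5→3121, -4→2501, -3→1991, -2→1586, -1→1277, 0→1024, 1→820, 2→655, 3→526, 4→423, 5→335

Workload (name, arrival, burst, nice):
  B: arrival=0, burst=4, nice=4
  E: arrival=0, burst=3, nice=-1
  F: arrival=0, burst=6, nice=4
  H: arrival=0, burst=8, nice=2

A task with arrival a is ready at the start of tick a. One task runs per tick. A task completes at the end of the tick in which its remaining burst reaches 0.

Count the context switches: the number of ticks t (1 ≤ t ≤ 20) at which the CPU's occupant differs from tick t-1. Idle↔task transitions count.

context switches = 18

t=0: vr[B=0 E=0 F=0 H=0] → run B
t=1: vr[B=1024/423 E=0 F=0 H=0] → run E
t=2: vr[B=1024/423 E=1024/1277 F=0 H=0] → run F
t=3: vr[B=1024/423 E=1024/1277 F=1024/423 H=0] → run H
t=4: vr[B=1024/423 E=1024/1277 F=1024/423 H=1024/655] → run E
t=5: vr[B=1024/423 E=2048/1277 F=1024/423 H=1024/655] → run H
t=6: vr[B=1024/423 E=2048/1277 F=1024/423 H=2048/655] → run E
t=7: vr[B=1024/423 F=1024/423 H=2048/655] → run B
t=8: vr[B=2048/423 F=1024/423 H=2048/655] → run F
t=9: vr[B=2048/423 F=2048/423 H=2048/655] → run H
t=10: vr[B=2048/423 F=2048/423 H=3072/655] → run H
t=11: vr[B=2048/423 F=2048/423 H=4096/655] → run B
t=12: vr[B=1024/141 F=2048/423 H=4096/655] → run F
t=13: vr[B=1024/141 F=1024/141 H=4096/655] → run H
t=14: vr[B=1024/141 F=1024/141 H=1024/131] → run B
t=15: vr[F=1024/141 H=1024/131] → run F
t=16: vr[F=4096/423 H=1024/131] → run H
t=17: vr[F=4096/423 H=6144/655] → run H
t=18: vr[F=4096/423 H=7168/655] → run F
t=19: vr[F=5120/423 H=7168/655] → run H
t=20: vr[F=5120/423] → run F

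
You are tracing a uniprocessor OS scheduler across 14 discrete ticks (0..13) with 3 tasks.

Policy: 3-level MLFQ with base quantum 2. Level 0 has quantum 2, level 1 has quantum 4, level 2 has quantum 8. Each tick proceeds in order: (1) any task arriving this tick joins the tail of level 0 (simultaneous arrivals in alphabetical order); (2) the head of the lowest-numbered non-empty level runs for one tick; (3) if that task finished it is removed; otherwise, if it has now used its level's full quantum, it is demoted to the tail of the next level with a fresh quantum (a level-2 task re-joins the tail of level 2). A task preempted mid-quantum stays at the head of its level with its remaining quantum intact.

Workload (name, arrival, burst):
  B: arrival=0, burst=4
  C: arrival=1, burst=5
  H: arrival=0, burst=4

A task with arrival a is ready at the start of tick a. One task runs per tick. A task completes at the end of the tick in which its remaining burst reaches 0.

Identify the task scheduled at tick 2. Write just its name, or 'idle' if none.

running at tick 2 = H

t=0: L0/L1/L2 = BH/-/- → run B
t=1: L0/L1/L2 = BHC/-/- → run B
t=2: L0/L1/L2 = HC/B/- → run H
t=3: L0/L1/L2 = HC/B/- → run H
t=4: L0/L1/L2 = C/BH/- → run C
t=5: L0/L1/L2 = C/BH/- → run C
t=6: L0/L1/L2 = -/BHC/- → run B
t=7: L0/L1/L2 = -/BHC/- → run B
t=8: L0/L1/L2 = -/HC/- → run H
t=9: L0/L1/L2 = -/HC/- → run H
t=10: L0/L1/L2 = -/C/- → run C
t=11: L0/L1/L2 = -/C/- → run C
t=12: L0/L1/L2 = -/C/- → run C
t=13: (idle)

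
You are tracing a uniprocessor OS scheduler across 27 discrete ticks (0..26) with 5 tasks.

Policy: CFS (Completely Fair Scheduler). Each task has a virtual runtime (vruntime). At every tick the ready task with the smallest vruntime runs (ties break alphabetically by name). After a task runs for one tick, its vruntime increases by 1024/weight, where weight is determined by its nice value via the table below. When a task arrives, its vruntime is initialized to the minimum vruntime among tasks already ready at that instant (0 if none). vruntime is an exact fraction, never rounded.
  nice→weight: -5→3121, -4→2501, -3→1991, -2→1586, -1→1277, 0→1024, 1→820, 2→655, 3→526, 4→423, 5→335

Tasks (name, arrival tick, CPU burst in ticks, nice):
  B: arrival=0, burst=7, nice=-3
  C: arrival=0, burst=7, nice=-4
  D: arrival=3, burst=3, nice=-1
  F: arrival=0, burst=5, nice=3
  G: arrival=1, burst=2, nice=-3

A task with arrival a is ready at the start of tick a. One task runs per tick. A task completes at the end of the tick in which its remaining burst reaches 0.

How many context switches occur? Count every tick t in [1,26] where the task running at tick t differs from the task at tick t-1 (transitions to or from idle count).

context switches = 21

t=0: vr[B=0 C=0 F=0] → run B
t=1: vr[B=1024/1991 C=0 F=0 G=0] → run C
t=2: vr[B=1024/1991 C=1024/2501 F=0 G=0] → run F
t=3: vr[B=1024/1991 C=1024/2501 D=0 F=512/263 G=0] → run D
t=4: vr[B=1024/1991 C=1024/2501 D=1024/1277 F=512/263 G=0] → run G
t=5: vr[B=1024/1991 C=1024/2501 D=1024/1277 F=512/263 G=1024/1991] → run C
t=6: vr[B=1024/1991 C=2048/2501 D=1024/1277 F=512/263 G=1024/1991] → run B
t=7: vr[B=2048/1991 C=2048/2501 D=1024/1277 F=512/263 G=1024/1991] → run G
t=8: vr[B=2048/1991 C=2048/2501 D=1024/1277 F=512/263] → run D
t=9: vr[B=2048/1991 C=2048/2501 D=2048/1277 F=512/263] → run C
t=10: vr[B=2048/1991 C=3072/2501 D=2048/1277 F=512/263] → run B
t=11: vr[B=3072/1991 C=3072/2501 D=2048/1277 F=512/263] → run C
t=12: vr[B=3072/1991 C=4096/2501 D=2048/1277 F=512/263] → run B
t=13: vr[B=4096/1991 C=4096/2501 D=2048/1277 F=512/263] → run D
t=14: vr[B=4096/1991 C=4096/2501 F=512/263] → run C
t=15: vr[B=4096/1991 C=5120/2501 F=512/263] → run F
t=16: vr[B=4096/1991 C=5120/2501 F=1024/263] → run C
t=17: vr[B=4096/1991 C=6144/2501 F=1024/263] → run B
t=18: vr[B=5120/1991 C=6144/2501 F=1024/263] → run C
t=19: vr[B=5120/1991 F=1024/263] → run B
t=20: vr[B=6144/1991 F=1024/263] → run B
t=21: vr[F=1024/263] → run F
t=22: vr[F=1536/263] → run F
t=23: vr[F=2048/263] → run F
t=24: (idle)
t=25: (idle)
t=26: (idle)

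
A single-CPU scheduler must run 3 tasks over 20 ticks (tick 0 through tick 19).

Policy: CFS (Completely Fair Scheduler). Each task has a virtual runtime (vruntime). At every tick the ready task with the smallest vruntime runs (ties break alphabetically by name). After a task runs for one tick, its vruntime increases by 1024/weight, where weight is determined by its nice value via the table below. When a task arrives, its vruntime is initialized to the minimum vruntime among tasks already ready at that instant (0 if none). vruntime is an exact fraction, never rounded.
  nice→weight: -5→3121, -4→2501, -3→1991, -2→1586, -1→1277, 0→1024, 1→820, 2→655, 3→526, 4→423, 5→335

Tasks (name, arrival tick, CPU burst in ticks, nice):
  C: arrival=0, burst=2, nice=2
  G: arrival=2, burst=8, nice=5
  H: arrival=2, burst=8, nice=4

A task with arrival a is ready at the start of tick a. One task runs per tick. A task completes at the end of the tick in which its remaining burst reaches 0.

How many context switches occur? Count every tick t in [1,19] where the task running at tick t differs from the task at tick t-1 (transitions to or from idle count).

t=0: vr[C=0] → run C
t=1: vr[C=1024/655] → run C
t=2: vr[G=0 H=0] → run G
t=3: vr[G=1024/335 H=0] → run H
t=4: vr[G=1024/335 H=1024/423] → run H
t=5: vr[G=1024/335 H=2048/423] → run G
t=6: vr[G=2048/335 H=2048/423] → run H
t=7: vr[G=2048/335 H=1024/141] → run G
t=8: vr[G=3072/335 H=1024/141] → run H
t=9: vr[G=3072/335 H=4096/423] → run G
t=10: vr[G=4096/335 H=4096/423] → run H
t=11: vr[G=4096/335 H=5120/423] → run H
t=12: vr[G=4096/335 H=2048/141] → run G
t=13: vr[G=1024/67 H=2048/141] → run H
t=14: vr[G=1024/67 H=7168/423] → run G
t=15: vr[G=6144/335 H=7168/423] → run H
t=16: vr[G=6144/335] → run G
t=17: vr[G=7168/335] → run G
t=18: (idle)
t=19: (idle)

context switches = 14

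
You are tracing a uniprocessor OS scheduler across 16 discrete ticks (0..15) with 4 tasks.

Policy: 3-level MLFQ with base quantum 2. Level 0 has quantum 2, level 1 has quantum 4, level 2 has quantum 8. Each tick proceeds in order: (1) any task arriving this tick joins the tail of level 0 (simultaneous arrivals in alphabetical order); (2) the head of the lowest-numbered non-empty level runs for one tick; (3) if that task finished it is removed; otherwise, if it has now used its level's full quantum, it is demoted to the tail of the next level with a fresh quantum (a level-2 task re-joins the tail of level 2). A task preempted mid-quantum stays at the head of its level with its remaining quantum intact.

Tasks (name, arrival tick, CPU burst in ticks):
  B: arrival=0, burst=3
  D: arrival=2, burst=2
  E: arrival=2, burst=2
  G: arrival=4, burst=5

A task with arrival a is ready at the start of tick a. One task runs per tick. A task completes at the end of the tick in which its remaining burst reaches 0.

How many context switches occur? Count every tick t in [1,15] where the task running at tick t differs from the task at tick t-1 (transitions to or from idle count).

context switches = 6

t=0: L0/L1/L2 = B/-/- → run B
t=1: L0/L1/L2 = B/-/- → run B
t=2: L0/L1/L2 = DE/B/- → run D
t=3: L0/L1/L2 = DE/B/- → run D
t=4: L0/L1/L2 = EG/B/- → run E
t=5: L0/L1/L2 = EG/B/- → run E
t=6: L0/L1/L2 = G/B/- → run G
t=7: L0/L1/L2 = G/B/- → run G
t=8: L0/L1/L2 = -/BG/- → run B
t=9: L0/L1/L2 = -/G/- → run G
t=10: L0/L1/L2 = -/G/- → run G
t=11: L0/L1/L2 = -/G/- → run G
t=12: (idle)
t=13: (idle)
t=14: (idle)
t=15: (idle)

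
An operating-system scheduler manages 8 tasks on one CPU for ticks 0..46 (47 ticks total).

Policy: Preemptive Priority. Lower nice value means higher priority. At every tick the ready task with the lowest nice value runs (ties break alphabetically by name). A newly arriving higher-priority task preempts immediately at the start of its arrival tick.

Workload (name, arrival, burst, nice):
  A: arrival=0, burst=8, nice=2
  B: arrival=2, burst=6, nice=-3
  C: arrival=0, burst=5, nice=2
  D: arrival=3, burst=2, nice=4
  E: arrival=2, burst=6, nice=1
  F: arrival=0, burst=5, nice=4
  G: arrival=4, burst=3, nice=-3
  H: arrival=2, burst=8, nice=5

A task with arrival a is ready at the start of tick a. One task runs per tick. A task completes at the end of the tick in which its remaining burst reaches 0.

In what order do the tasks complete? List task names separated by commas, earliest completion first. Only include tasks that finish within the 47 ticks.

t=0: ready={A,C,F} → run A
t=1: ready={A,C,F} → run A
t=2: ready={A,B,C,E,F,H} → run B
t=3: ready={A,B,C,D,E,F,H} → run B
t=4: ready={A,B,C,D,E,F,G,H} → run B
t=5: ready={A,B,C,D,E,F,G,H} → run B
t=6: ready={A,B,C,D,E,F,G,H} → run B
t=7: ready={A,B,C,D,E,F,G,H} → run B
t=8: ready={A,C,D,E,F,G,H} → run G
t=9: ready={A,C,D,E,F,G,H} → run G
t=10: ready={A,C,D,E,F,G,H} → run G
t=11: ready={A,C,D,E,F,H} → run E
t=12: ready={A,C,D,E,F,H} → run E
t=13: ready={A,C,D,E,F,H} → run E
t=14: ready={A,C,D,E,F,H} → run E
t=15: ready={A,C,D,E,F,H} → run E
t=16: ready={A,C,D,E,F,H} → run E
t=17: ready={A,C,D,F,H} → run A
t=18: ready={A,C,D,F,H} → run A
t=19: ready={A,C,D,F,H} → run A
t=20: ready={A,C,D,F,H} → run A
t=21: ready={A,C,D,F,H} → run A
t=22: ready={A,C,D,F,H} → run A
t=23: ready={C,D,F,H} → run C
t=24: ready={C,D,F,H} → run C
t=25: ready={C,D,F,H} → run C
t=26: ready={C,D,F,H} → run C
t=27: ready={C,D,F,H} → run C
t=28: ready={D,F,H} → run D
t=29: ready={D,F,H} → run D
t=30: ready={F,H} → run F
t=31: ready={F,H} → run F
t=32: ready={F,H} → run F
t=33: ready={F,H} → run F
t=34: ready={F,H} → run F
t=35: ready={H} → run H
t=36: ready={H} → run H
t=37: ready={H} → run H
t=38: ready={H} → run H
t=39: ready={H} → run H
t=40: ready={H} → run H
t=41: ready={H} → run H
t=42: ready={H} → run H
t=43: (idle)
t=44: (idle)
t=45: (idle)
t=46: (idle)

completion order = B, G, E, A, C, D, F, H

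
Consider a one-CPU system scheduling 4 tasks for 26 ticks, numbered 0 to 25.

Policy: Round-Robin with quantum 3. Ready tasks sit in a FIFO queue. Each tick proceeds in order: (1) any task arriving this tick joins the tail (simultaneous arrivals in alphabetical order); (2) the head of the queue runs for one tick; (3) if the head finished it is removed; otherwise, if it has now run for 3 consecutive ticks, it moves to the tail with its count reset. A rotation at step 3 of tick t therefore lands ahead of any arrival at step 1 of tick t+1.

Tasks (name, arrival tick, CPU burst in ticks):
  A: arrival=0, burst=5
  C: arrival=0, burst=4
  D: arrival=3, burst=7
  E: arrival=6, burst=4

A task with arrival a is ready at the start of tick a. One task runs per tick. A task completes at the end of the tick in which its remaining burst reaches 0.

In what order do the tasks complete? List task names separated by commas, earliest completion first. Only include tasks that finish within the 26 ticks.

completion order = A, C, E, D

t=0: queue=[A,C] q_used=0 → run A
t=1: queue=[A,C] q_used=1 → run A
t=2: queue=[A,C] q_used=2 → run A
t=3: queue=[C,A,D] q_used=0 → run C
t=4: queue=[C,A,D] q_used=1 → run C
t=5: queue=[C,A,D] q_used=2 → run C
t=6: queue=[A,D,C,E] q_used=0 → run A
t=7: queue=[A,D,C,E] q_used=1 → run A
t=8: queue=[D,C,E] q_used=0 → run D
t=9: queue=[D,C,E] q_used=1 → run D
t=10: queue=[D,C,E] q_used=2 → run D
t=11: queue=[C,E,D] q_used=0 → run C
t=12: queue=[E,D] q_used=0 → run E
t=13: queue=[E,D] q_used=1 → run E
t=14: queue=[E,D] q_used=2 → run E
t=15: queue=[D,E] q_used=0 → run D
t=16: queue=[D,E] q_used=1 → run D
t=17: queue=[D,E] q_used=2 → run D
t=18: queue=[E,D] q_used=0 → run E
t=19: queue=[D] q_used=0 → run D
t=20: (idle)
t=21: (idle)
t=22: (idle)
t=23: (idle)
t=24: (idle)
t=25: (idle)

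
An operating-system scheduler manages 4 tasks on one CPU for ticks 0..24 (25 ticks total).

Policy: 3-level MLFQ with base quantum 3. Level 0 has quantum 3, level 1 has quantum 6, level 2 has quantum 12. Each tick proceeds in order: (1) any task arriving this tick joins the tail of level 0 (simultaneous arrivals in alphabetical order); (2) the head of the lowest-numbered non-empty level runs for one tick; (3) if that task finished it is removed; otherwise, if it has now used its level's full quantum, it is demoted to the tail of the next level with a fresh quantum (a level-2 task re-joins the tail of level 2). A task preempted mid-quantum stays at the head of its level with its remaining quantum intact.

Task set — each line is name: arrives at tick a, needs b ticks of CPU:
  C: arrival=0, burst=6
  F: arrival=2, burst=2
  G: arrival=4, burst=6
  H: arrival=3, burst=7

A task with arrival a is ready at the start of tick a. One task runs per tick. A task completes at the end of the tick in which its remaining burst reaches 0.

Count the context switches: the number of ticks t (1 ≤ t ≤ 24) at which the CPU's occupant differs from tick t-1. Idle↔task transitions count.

t=0: L0/L1/L2 = C/-/- → run C
t=1: L0/L1/L2 = C/-/- → run C
t=2: L0/L1/L2 = CF/-/- → run C
t=3: L0/L1/L2 = FH/C/- → run F
t=4: L0/L1/L2 = FHG/C/- → run F
t=5: L0/L1/L2 = HG/C/- → run H
t=6: L0/L1/L2 = HG/C/- → run H
t=7: L0/L1/L2 = HG/C/- → run H
t=8: L0/L1/L2 = G/CH/- → run G
t=9: L0/L1/L2 = G/CH/- → run G
t=10: L0/L1/L2 = G/CH/- → run G
t=11: L0/L1/L2 = -/CHG/- → run C
t=12: L0/L1/L2 = -/CHG/- → run C
t=13: L0/L1/L2 = -/CHG/- → run C
t=14: L0/L1/L2 = -/HG/- → run H
t=15: L0/L1/L2 = -/HG/- → run H
t=16: L0/L1/L2 = -/HG/- → run H
t=17: L0/L1/L2 = -/HG/- → run H
t=18: L0/L1/L2 = -/G/- → run G
t=19: L0/L1/L2 = -/G/- → run G
t=20: L0/L1/L2 = -/G/- → run G
t=21: (idle)
t=22: (idle)
t=23: (idle)
t=24: (idle)

context switches = 7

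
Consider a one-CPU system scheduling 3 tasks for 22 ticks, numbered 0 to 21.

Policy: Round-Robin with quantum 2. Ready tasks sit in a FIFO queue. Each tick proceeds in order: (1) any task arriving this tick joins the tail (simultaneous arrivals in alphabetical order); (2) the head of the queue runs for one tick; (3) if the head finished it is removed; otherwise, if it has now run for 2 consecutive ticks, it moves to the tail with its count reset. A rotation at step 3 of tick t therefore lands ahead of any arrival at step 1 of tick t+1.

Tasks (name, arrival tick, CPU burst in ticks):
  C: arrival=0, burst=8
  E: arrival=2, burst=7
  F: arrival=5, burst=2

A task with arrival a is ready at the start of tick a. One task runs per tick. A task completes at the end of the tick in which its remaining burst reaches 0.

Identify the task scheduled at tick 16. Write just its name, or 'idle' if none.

t=0: queue=[C] q_used=0 → run C
t=1: queue=[C] q_used=1 → run C
t=2: queue=[C,E] q_used=0 → run C
t=3: queue=[C,E] q_used=1 → run C
t=4: queue=[E,C] q_used=0 → run E
t=5: queue=[E,C,F] q_used=1 → run E
t=6: queue=[C,F,E] q_used=0 → run C
t=7: queue=[C,F,E] q_used=1 → run C
t=8: queue=[F,E,C] q_used=0 → run F
t=9: queue=[F,E,C] q_used=1 → run F
t=10: queue=[E,C] q_used=0 → run E
t=11: queue=[E,C] q_used=1 → run E
t=12: queue=[C,E] q_used=0 → run C
t=13: queue=[C,E] q_used=1 → run C
t=14: queue=[E] q_used=0 → run E
t=15: queue=[E] q_used=1 → run E
t=16: queue=[E] q_used=0 → run E
t=17: (idle)
t=18: (idle)
t=19: (idle)
t=20: (idle)
t=21: (idle)

running at tick 16 = E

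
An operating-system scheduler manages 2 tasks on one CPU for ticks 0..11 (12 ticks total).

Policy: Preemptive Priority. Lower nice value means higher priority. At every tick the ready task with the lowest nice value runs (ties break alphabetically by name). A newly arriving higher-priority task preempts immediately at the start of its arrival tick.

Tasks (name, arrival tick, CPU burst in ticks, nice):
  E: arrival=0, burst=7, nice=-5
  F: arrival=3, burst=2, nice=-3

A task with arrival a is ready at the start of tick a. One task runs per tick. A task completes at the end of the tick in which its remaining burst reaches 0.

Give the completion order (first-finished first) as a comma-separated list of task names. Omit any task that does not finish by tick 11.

t=0: ready={E} → run E
t=1: ready={E} → run E
t=2: ready={E} → run E
t=3: ready={E,F} → run E
t=4: ready={E,F} → run E
t=5: ready={E,F} → run E
t=6: ready={E,F} → run E
t=7: ready={F} → run F
t=8: ready={F} → run F
t=9: (idle)
t=10: (idle)
t=11: (idle)

completion order = E, F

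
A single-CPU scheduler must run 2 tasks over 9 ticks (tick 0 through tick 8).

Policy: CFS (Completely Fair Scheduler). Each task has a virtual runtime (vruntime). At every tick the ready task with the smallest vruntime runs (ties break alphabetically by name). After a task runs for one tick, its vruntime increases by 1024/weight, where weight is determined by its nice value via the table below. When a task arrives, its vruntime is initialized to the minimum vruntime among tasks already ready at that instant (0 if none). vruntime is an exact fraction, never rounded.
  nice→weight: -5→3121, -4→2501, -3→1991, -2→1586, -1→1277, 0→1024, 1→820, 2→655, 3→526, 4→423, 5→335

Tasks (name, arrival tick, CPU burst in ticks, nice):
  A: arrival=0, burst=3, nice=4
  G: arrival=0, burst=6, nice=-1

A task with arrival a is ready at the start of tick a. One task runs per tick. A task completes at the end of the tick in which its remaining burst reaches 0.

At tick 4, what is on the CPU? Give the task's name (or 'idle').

t=0: vr[A=0 G=0] → run A
t=1: vr[A=1024/423 G=0] → run G
t=2: vr[A=1024/423 G=1024/1277] → run G
t=3: vr[A=1024/423 G=2048/1277] → run G
t=4: vr[A=1024/423 G=3072/1277] → run G
t=5: vr[A=1024/423 G=4096/1277] → run A
t=6: vr[A=2048/423 G=4096/1277] → run G
t=7: vr[A=2048/423 G=5120/1277] → run G
t=8: vr[A=2048/423] → run A

running at tick 4 = G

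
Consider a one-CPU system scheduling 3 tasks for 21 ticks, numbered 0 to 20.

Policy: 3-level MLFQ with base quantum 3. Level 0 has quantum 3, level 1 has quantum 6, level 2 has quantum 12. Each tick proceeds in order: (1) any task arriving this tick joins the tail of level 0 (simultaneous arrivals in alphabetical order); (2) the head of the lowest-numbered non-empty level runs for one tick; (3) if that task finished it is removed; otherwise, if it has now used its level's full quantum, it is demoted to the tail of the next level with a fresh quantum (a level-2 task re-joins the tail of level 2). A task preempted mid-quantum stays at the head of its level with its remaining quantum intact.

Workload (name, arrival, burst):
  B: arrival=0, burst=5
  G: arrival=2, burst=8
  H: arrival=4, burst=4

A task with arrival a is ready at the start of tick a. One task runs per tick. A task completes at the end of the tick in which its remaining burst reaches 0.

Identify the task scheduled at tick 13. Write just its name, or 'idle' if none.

running at tick 13 = G

t=0: L0/L1/L2 = B/-/- → run B
t=1: L0/L1/L2 = B/-/- → run B
t=2: L0/L1/L2 = BG/-/- → run B
t=3: L0/L1/L2 = G/B/- → run G
t=4: L0/L1/L2 = GH/B/- → run G
t=5: L0/L1/L2 = GH/B/- → run G
t=6: L0/L1/L2 = H/BG/- → run H
t=7: L0/L1/L2 = H/BG/- → run H
t=8: L0/L1/L2 = H/BG/- → run H
t=9: L0/L1/L2 = -/BGH/- → run B
t=10: L0/L1/L2 = -/BGH/- → run B
t=11: L0/L1/L2 = -/GH/- → run G
t=12: L0/L1/L2 = -/GH/- → run G
t=13: L0/L1/L2 = -/GH/- → run G
t=14: L0/L1/L2 = -/GH/- → run G
t=15: L0/L1/L2 = -/GH/- → run G
t=16: L0/L1/L2 = -/H/- → run H
t=17: (idle)
t=18: (idle)
t=19: (idle)
t=20: (idle)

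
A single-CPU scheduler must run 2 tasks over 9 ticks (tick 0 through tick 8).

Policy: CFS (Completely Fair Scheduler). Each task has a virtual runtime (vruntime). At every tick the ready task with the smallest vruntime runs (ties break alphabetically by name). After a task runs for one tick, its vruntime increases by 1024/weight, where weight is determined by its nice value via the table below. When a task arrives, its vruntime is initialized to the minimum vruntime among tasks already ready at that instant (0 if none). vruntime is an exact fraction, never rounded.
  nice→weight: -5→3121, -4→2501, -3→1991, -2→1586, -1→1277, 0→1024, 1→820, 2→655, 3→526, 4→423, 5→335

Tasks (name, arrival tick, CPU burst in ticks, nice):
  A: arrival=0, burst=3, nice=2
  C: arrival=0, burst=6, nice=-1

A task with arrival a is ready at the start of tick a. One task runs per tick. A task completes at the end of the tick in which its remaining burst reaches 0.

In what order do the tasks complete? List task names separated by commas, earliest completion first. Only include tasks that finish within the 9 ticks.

t=0: vr[A=0 C=0] → run A
t=1: vr[A=1024/655 C=0] → run C
t=2: vr[A=1024/655 C=1024/1277] → run C
t=3: vr[A=1024/655 C=2048/1277] → run A
t=4: vr[A=2048/655 C=2048/1277] → run C
t=5: vr[A=2048/655 C=3072/1277] → run C
t=6: vr[A=2048/655 C=4096/1277] → run A
t=7: vr[C=4096/1277] → run C
t=8: vr[C=5120/1277] → run C

completion order = A, C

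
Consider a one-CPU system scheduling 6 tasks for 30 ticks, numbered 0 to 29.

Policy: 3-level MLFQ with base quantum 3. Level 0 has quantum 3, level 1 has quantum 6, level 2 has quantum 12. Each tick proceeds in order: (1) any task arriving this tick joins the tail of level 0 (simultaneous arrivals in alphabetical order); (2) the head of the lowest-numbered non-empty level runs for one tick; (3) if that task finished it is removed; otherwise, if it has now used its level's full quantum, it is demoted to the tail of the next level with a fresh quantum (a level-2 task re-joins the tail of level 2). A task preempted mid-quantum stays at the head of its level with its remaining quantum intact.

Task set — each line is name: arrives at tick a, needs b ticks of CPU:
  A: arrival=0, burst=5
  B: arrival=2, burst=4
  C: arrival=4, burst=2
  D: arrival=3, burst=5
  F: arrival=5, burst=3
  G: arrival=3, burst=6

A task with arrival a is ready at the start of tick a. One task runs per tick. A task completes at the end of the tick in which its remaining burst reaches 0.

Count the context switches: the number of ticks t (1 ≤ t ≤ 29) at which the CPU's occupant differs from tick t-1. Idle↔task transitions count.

context switches = 10

t=0: L0/L1/L2 = A/-/- → run A
t=1: L0/L1/L2 = A/-/- → run A
t=2: L0/L1/L2 = AB/-/- → run A
t=3: L0/L1/L2 = BDG/A/- → run B
t=4: L0/L1/L2 = BDGC/A/- → run B
t=5: L0/L1/L2 = BDGCF/A/- → run B
t=6: L0/L1/L2 = DGCF/AB/- → run D
t=7: L0/L1/L2 = DGCF/AB/- → run D
t=8: L0/L1/L2 = DGCF/AB/- → run D
t=9: L0/L1/L2 = GCF/ABD/- → run G
t=10: L0/L1/L2 = GCF/ABD/- → run G
t=11: L0/L1/L2 = GCF/ABD/- → run G
t=12: L0/L1/L2 = CF/ABDG/- → run C
t=13: L0/L1/L2 = CF/ABDG/- → run C
t=14: L0/L1/L2 = F/ABDG/- → run F
t=15: L0/L1/L2 = F/ABDG/- → run F
t=16: L0/L1/L2 = F/ABDG/- → run F
t=17: L0/L1/L2 = -/ABDG/- → run A
t=18: L0/L1/L2 = -/ABDG/- → run A
t=19: L0/L1/L2 = -/BDG/- → run B
t=20: L0/L1/L2 = -/DG/- → run D
t=21: L0/L1/L2 = -/DG/- → run D
t=22: L0/L1/L2 = -/G/- → run G
t=23: L0/L1/L2 = -/G/- → run G
t=24: L0/L1/L2 = -/G/- → run G
t=25: (idle)
t=26: (idle)
t=27: (idle)
t=28: (idle)
t=29: (idle)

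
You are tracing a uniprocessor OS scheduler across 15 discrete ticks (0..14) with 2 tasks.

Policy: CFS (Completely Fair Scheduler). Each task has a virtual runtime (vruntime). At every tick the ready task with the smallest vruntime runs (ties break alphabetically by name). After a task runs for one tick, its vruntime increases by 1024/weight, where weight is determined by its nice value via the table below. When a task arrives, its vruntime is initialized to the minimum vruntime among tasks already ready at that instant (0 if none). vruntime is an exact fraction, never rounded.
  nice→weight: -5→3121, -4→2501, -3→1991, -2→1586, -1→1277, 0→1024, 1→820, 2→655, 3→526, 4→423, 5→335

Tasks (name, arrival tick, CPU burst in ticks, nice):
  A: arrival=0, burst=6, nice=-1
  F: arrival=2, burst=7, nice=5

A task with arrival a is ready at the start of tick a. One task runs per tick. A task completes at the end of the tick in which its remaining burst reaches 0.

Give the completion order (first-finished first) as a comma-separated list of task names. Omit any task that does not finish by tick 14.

completion order = A, F

t=0: vr[A=0] → run A
t=1: vr[A=1024/1277] → run A
t=2: vr[A=2048/1277 F=2048/1277] → run A
t=3: vr[A=3072/1277 F=2048/1277] → run F
t=4: vr[A=3072/1277 F=1993728/427795] → run A
t=5: vr[A=4096/1277 F=1993728/427795] → run A
t=6: vr[A=5120/1277 F=1993728/427795] → run A
t=7: vr[F=1993728/427795] → run F
t=8: vr[F=3301376/427795] → run F
t=9: vr[F=4609024/427795] → run F
t=10: vr[F=5916672/427795] → run F
t=11: vr[F=1444864/85559] → run F
t=12: vr[F=8531968/427795] → run F
t=13: (idle)
t=14: (idle)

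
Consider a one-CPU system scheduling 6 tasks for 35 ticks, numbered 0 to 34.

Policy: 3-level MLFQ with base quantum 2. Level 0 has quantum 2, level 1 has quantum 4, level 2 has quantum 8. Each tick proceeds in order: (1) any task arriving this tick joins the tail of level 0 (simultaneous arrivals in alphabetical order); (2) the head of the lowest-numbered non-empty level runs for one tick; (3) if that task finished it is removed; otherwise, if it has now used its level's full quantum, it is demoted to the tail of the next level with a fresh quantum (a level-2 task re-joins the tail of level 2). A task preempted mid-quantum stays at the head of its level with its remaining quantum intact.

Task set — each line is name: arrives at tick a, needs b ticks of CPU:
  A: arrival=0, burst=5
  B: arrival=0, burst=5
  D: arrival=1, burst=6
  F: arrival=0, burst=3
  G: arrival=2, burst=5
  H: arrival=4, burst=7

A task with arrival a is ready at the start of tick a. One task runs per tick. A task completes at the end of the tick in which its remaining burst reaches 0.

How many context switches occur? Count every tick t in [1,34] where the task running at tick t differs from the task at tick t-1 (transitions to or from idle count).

t=0: L0/L1/L2 = ABF/-/- → run A
t=1: L0/L1/L2 = ABFD/-/- → run A
t=2: L0/L1/L2 = BFDG/A/- → run B
t=3: L0/L1/L2 = BFDG/A/- → run B
t=4: L0/L1/L2 = FDGH/AB/- → run F
t=5: L0/L1/L2 = FDGH/AB/- → run F
t=6: L0/L1/L2 = DGH/ABF/- → run D
t=7: L0/L1/L2 = DGH/ABF/- → run D
t=8: L0/L1/L2 = GH/ABFD/- → run G
t=9: L0/L1/L2 = GH/ABFD/- → run G
t=10: L0/L1/L2 = H/ABFDG/- → run H
t=11: L0/L1/L2 = H/ABFDG/- → run H
t=12: L0/L1/L2 = -/ABFDGH/- → run A
t=13: L0/L1/L2 = -/ABFDGH/- → run A
t=14: L0/L1/L2 = -/ABFDGH/- → run A
t=15: L0/L1/L2 = -/BFDGH/- → run B
t=16: L0/L1/L2 = -/BFDGH/- → run B
t=17: L0/L1/L2 = -/BFDGH/- → run B
t=18: L0/L1/L2 = -/FDGH/- → run F
t=19: L0/L1/L2 = -/DGH/- → run D
t=20: L0/L1/L2 = -/DGH/- → run D
t=21: L0/L1/L2 = -/DGH/- → run D
t=22: L0/L1/L2 = -/DGH/- → run D
t=23: L0/L1/L2 = -/GH/- → run G
t=24: L0/L1/L2 = -/GH/- → run G
t=25: L0/L1/L2 = -/GH/- → run G
t=26: L0/L1/L2 = -/H/- → run H
t=27: L0/L1/L2 = -/H/- → run H
t=28: L0/L1/L2 = -/H/- → run H
t=29: L0/L1/L2 = -/H/- → run H
t=30: L0/L1/L2 = -/-/H → run H
t=31: (idle)
t=32: (idle)
t=33: (idle)
t=34: (idle)

context switches = 12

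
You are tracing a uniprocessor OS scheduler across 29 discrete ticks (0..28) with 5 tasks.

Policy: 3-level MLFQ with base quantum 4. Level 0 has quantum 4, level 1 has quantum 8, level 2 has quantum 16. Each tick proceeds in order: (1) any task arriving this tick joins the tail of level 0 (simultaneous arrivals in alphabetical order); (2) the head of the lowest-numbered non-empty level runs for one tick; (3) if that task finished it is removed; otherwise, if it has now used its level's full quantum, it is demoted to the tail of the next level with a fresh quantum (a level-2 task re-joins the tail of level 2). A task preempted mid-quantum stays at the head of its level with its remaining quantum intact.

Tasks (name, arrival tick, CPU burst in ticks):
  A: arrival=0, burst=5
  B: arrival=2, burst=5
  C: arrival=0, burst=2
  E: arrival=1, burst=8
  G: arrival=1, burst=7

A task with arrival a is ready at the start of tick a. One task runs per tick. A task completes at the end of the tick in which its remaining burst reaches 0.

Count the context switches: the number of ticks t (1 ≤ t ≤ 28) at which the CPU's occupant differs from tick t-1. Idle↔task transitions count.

t=0: L0/L1/L2 = AC/-/- → run A
t=1: L0/L1/L2 = ACEG/-/- → run A
t=2: L0/L1/L2 = ACEGB/-/- → run A
t=3: L0/L1/L2 = ACEGB/-/- → run A
t=4: L0/L1/L2 = CEGB/A/- → run C
t=5: L0/L1/L2 = CEGB/A/- → run C
t=6: L0/L1/L2 = EGB/A/- → run E
t=7: L0/L1/L2 = EGB/A/- → run E
t=8: L0/L1/L2 = EGB/A/- → run E
t=9: L0/L1/L2 = EGB/A/- → run E
t=10: L0/L1/L2 = GB/AE/- → run G
t=11: L0/L1/L2 = GB/AE/- → run G
t=12: L0/L1/L2 = GB/AE/- → run G
t=13: L0/L1/L2 = GB/AE/- → run G
t=14: L0/L1/L2 = B/AEG/- → run B
t=15: L0/L1/L2 = B/AEG/- → run B
t=16: L0/L1/L2 = B/AEG/- → run B
t=17: L0/L1/L2 = B/AEG/- → run B
t=18: L0/L1/L2 = -/AEGB/- → run A
t=19: L0/L1/L2 = -/EGB/- → run E
t=20: L0/L1/L2 = -/EGB/- → run E
t=21: L0/L1/L2 = -/EGB/- → run E
t=22: L0/L1/L2 = -/EGB/- → run E
t=23: L0/L1/L2 = -/GB/- → run G
t=24: L0/L1/L2 = -/GB/- → run G
t=25: L0/L1/L2 = -/GB/- → run G
t=26: L0/L1/L2 = -/B/- → run B
t=27: (idle)
t=28: (idle)

context switches = 9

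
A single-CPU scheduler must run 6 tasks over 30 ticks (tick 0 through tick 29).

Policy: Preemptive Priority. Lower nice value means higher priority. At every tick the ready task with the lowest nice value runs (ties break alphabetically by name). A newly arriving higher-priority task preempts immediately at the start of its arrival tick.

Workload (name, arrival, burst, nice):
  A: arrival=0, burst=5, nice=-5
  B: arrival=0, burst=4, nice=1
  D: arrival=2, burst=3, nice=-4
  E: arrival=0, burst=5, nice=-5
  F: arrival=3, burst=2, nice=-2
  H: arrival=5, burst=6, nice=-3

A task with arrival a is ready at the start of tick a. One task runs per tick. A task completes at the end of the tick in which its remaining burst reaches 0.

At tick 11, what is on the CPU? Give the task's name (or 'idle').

t=0: ready={A,B,E} → run A
t=1: ready={A,B,E} → run A
t=2: ready={A,B,D,E} → run A
t=3: ready={A,B,D,E,F} → run A
t=4: ready={A,B,D,E,F} → run A
t=5: ready={B,D,E,F,H} → run E
t=6: ready={B,D,E,F,H} → run E
t=7: ready={B,D,E,F,H} → run E
t=8: ready={B,D,E,F,H} → run E
t=9: ready={B,D,E,F,H} → run E
t=10: ready={B,D,F,H} → run D
t=11: ready={B,D,F,H} → run D
t=12: ready={B,D,F,H} → run D
t=13: ready={B,F,H} → run H
t=14: ready={B,F,H} → run H
t=15: ready={B,F,H} → run H
t=16: ready={B,F,H} → run H
t=17: ready={B,F,H} → run H
t=18: ready={B,F,H} → run H
t=19: ready={B,F} → run F
t=20: ready={B,F} → run F
t=21: ready={B} → run B
t=22: ready={B} → run B
t=23: ready={B} → run B
t=24: ready={B} → run B
t=25: (idle)
t=26: (idle)
t=27: (idle)
t=28: (idle)
t=29: (idle)

running at tick 11 = D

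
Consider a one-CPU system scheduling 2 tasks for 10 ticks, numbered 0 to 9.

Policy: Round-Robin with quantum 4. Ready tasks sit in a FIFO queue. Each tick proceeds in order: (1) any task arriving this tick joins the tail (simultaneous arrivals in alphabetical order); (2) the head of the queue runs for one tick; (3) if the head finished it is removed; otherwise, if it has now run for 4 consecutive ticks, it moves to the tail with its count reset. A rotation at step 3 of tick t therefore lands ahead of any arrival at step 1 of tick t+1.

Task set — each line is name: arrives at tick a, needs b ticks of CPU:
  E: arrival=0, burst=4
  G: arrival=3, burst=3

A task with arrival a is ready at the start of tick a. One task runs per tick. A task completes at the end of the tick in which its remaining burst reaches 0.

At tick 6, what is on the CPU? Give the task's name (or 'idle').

t=0: queue=[E] q_used=0 → run E
t=1: queue=[E] q_used=1 → run E
t=2: queue=[E] q_used=2 → run E
t=3: queue=[E,G] q_used=3 → run E
t=4: queue=[G] q_used=0 → run G
t=5: queue=[G] q_used=1 → run G
t=6: queue=[G] q_used=2 → run G
t=7: (idle)
t=8: (idle)
t=9: (idle)

running at tick 6 = G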